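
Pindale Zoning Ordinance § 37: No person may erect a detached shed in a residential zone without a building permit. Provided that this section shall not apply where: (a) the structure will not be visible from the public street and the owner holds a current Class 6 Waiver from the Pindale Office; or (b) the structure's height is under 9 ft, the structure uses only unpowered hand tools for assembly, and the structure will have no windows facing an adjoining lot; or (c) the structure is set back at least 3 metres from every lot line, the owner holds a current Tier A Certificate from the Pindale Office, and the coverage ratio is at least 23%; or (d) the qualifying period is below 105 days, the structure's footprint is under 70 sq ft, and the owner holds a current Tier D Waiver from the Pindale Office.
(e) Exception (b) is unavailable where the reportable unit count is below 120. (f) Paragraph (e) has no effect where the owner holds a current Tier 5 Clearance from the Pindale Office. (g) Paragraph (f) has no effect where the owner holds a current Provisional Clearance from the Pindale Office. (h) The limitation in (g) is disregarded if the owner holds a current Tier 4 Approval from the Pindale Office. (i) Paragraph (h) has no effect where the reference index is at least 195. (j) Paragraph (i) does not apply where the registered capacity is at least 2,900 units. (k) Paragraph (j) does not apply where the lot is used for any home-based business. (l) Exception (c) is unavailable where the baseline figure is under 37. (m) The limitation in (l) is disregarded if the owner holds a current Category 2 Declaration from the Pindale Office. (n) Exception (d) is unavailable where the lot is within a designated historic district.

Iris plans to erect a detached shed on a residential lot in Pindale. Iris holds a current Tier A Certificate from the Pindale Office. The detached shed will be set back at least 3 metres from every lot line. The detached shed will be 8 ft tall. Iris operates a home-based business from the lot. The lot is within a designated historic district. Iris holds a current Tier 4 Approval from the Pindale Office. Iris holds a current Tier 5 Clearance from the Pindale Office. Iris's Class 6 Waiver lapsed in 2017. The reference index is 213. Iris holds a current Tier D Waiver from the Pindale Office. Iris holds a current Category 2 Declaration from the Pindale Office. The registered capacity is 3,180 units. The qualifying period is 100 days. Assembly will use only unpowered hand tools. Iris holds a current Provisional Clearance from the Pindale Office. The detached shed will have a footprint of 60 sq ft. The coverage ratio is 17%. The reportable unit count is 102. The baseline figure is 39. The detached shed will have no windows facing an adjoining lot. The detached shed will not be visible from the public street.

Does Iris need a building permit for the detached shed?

Yes — Iris must obtain a building permit.

Exception (a) fails — the Class 6 Waiver is not current.
Exception (b): the structure's height is 8 ft, under the 9 ft limit; assembly uses only hand tools; no windows face an adjoining lot — every condition holds. Turning to paragraphs (e)–(k): (e) operates — the reportable unit count is 102, below the 120 limit. (f) would limit (e) — a current Tier 5 Clearance is held — but (g) sets (f) aside: (g) operates — a current Provisional Clearance is held. (h) applies (a current Tier 4 Approval is held), but is displaced by (i): (i) operates against (h): the reference index is 213, meeting the 195 threshold. (j) is engaged (the registered capacity is 3,180 units, meeting the 2,900 units threshold), but is itself disapplied by (k): (k) operates — a home-based business operates on the lot. Exception (b) does not apply.
Exception (c) requires that the coverage ratio is at least 23%; but the coverage ratio is 17%, short of 23%, so (c) is unavailable.
All of (d)'s requirements are met (the qualifying period is 100 days, below the 105 days limit; the structure's footprint is 60 sq ft, under the 70 sq ft limit; a current Tier D Waiver is held). But applying paragraph (n): (n) operates against (d): the lot is in a historic district. Exception (d) does not apply.
No exception displaces § 37.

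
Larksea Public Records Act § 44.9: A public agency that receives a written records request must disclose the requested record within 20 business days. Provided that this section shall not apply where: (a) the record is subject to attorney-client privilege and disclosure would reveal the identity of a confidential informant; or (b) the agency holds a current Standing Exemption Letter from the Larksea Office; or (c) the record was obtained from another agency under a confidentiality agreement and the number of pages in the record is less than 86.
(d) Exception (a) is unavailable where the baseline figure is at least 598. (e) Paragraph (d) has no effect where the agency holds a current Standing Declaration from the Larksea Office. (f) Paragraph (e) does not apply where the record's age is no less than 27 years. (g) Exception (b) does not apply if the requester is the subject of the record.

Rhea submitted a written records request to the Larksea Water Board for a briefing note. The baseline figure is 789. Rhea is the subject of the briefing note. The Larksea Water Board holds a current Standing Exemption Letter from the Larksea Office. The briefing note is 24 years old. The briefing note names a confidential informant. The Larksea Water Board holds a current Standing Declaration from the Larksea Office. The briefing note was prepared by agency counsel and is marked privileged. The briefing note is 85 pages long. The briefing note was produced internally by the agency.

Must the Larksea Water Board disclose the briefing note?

Exception (a)'s conditions are all satisfied: the briefing note is privileged; the briefing note names a confidential informant. Applying paragraphs (d)–(f): (d) is engaged (the baseline figure is 789, meeting the 598 threshold), but is itself disapplied by (e): (e) operates against (d): a current Standing Declaration is held. (f) is not engaged (the record's age is 24 years, short of 27 years), so (e) stands. Exception (a) stands.
Exception (b) is satisfied on its face — a current Standing Exemption Letter is held. However, paragraph (g) must be considered: (g) operates — Rhea is the subject of the briefing note. (b) is therefore removed.
Exception (c) does not apply: the briefing note was produced internally.

No — exception (a) applies; the Larksea Water Board is not required to disclose the briefing note.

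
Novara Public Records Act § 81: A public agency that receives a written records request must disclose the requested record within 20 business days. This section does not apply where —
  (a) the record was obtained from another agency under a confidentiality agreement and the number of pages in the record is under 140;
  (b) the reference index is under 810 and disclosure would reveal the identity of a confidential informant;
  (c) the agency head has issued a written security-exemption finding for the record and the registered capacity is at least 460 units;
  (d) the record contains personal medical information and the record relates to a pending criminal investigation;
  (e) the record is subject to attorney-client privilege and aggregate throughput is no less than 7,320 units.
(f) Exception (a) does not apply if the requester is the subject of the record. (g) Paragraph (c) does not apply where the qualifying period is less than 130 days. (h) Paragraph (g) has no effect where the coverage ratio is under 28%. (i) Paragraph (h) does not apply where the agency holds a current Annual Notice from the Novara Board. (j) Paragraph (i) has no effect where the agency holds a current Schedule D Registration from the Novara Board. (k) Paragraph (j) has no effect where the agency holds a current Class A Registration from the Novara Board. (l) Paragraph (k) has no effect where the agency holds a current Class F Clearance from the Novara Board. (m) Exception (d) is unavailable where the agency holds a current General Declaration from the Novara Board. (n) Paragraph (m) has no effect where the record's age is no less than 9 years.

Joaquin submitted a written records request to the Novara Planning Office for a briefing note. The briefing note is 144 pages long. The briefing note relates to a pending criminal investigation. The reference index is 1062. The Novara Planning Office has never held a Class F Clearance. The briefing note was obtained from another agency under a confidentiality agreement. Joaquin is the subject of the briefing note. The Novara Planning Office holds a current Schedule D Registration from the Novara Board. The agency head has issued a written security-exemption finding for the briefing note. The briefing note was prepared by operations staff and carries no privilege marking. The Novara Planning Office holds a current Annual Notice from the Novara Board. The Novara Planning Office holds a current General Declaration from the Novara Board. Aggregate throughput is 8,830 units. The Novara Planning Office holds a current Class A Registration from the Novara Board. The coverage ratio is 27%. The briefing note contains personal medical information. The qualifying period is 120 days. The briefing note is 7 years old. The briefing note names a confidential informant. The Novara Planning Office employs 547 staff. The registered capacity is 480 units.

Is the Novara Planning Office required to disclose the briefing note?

Yes — the Novara Planning Office must disclose the briefing note.

Exception (a) does not apply: the number of pages in the record is 144, not under 140.
Exception (b) requires that the reference index is under 810; but the reference index is 1,062, not under 810, so (b) is unavailable.
Exception (c) is satisfied on its face — a written security-exemption finding has been issued; the registered capacity is 480 units, meeting the 460 units threshold. However, paragraphs (g)–(l) must be considered: (g) operates — the qualifying period is 120 days, less than the 130 days limit. (h) would limit (g) — the coverage ratio is 27%, under the 28% limit — but (i) sets (h) aside: (i) is triggered — a current Annual Notice is held. (j) would limit (i) — a current Schedule D Registration is held — but (k) sets (j) aside: (k) operates against (j): a current Class A Registration is held. (l) is not triggered (there is no Class F Clearance in force), so (k) stands. Exception (c) does not apply.
All of (d)'s requirements are met (the briefing note contains personal medical information; the briefing note relates to a pending investigation). Turning to paragraphs (m)–(n): (m) operates against (d): a current General Declaration is held. (n) is inapplicable (the record's age is 7 years, short of 9 years), so (m) stands. So (d) is unavailable.
Exception (e) fails — the briefing note carries no privilege marking.
None of the exceptions is available; § 81 applies in full.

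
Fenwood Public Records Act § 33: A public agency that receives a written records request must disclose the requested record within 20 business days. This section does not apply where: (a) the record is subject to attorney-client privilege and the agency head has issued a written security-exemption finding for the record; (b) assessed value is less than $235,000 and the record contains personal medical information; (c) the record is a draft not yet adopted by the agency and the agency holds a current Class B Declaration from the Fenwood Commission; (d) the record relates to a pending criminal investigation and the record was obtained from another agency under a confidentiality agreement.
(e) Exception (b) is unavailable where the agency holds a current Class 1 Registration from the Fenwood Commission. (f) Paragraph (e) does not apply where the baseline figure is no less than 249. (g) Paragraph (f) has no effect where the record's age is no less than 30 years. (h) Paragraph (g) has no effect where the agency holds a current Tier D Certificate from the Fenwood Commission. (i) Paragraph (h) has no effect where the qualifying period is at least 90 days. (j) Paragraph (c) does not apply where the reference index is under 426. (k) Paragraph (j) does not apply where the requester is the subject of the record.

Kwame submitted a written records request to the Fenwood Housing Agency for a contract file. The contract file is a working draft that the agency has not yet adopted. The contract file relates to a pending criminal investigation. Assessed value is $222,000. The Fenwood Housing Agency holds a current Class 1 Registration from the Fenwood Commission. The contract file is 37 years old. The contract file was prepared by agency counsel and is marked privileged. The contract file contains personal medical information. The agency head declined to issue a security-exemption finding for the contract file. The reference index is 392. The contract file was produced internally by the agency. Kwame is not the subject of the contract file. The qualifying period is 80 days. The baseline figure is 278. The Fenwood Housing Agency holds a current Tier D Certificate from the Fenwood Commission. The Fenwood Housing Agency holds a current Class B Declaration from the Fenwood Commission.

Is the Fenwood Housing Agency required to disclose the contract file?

Exception (a) requires that the agency head has issued a written security-exemption finding for the record; but the agency head declined to issue a security-exemption finding, so (a) is unavailable.
Exception (b): assessed value is $222,000, less than the $235,000 limit; the contract file contains personal medical information — every condition holds. As to paragraphs (e)–(i): (e) would limit (b) — a current Class 1 Registration is held — but (f) sets (e) aside: (f) is triggered — the baseline figure is 278, meeting the 249 threshold. (g) would limit (f) — the record's age is 37 years, meeting the 30 years threshold — but (h) sets (g) aside: (h) applies — a current Tier D Certificate is held. (i), which would lift (h), is not triggered — the qualifying period is 80 days, short of 90 days. Exception (b) stands.
Exception (c): the contract file is an unadopted draft; a current Class B Declaration is held — every condition holds. Turning to paragraphs (j)–(k): (j) operates against (c): the reference index is 392, under the 426 limit. (k) is not triggered (Kwame is not the subject of the contract file), so (j) stands. (c) is therefore removed.
Exception (d) requires that the record was obtained from another agency under a confidentiality agreement; but the contract file was produced internally, so (d) is unavailable.

No — exception (b) applies; the Fenwood Housing Agency is not required to disclose the contract file.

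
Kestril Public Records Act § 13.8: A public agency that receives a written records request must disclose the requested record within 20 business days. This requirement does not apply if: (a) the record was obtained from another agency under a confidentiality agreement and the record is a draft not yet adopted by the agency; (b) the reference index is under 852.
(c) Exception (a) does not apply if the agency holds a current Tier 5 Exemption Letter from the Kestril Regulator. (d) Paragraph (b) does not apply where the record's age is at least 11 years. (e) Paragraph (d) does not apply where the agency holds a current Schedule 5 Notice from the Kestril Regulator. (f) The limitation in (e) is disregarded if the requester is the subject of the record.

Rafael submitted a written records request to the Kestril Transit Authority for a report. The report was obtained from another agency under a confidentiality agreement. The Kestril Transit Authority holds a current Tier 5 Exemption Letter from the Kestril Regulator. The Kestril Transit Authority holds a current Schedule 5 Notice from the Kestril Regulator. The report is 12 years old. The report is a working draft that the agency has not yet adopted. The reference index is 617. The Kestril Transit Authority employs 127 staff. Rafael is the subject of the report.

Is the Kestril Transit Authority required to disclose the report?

Yes — the Kestril Transit Authority must disclose the report.

All of (a)'s requirements are met (the report was obtained under a confidentiality agreement; the report is an unadopted draft). But: (c) operates against (a): a current Tier 5 Exemption Letter is held. Exception (a) does not apply.
Exception (b) is satisfied on its face — the reference index is 617, under the 852 limit. Turning to paragraphs (d)–(f): (d) operates against (b): the record's age is 12 years, meeting the 11 years threshold. (e) applies (a current Schedule 5 Notice is held), but is set aside by (f): (f) operates — Rafael is the subject of the report. Exception (b) does not apply.
No exception is made out. the Kestril Transit Authority falls within the general rule.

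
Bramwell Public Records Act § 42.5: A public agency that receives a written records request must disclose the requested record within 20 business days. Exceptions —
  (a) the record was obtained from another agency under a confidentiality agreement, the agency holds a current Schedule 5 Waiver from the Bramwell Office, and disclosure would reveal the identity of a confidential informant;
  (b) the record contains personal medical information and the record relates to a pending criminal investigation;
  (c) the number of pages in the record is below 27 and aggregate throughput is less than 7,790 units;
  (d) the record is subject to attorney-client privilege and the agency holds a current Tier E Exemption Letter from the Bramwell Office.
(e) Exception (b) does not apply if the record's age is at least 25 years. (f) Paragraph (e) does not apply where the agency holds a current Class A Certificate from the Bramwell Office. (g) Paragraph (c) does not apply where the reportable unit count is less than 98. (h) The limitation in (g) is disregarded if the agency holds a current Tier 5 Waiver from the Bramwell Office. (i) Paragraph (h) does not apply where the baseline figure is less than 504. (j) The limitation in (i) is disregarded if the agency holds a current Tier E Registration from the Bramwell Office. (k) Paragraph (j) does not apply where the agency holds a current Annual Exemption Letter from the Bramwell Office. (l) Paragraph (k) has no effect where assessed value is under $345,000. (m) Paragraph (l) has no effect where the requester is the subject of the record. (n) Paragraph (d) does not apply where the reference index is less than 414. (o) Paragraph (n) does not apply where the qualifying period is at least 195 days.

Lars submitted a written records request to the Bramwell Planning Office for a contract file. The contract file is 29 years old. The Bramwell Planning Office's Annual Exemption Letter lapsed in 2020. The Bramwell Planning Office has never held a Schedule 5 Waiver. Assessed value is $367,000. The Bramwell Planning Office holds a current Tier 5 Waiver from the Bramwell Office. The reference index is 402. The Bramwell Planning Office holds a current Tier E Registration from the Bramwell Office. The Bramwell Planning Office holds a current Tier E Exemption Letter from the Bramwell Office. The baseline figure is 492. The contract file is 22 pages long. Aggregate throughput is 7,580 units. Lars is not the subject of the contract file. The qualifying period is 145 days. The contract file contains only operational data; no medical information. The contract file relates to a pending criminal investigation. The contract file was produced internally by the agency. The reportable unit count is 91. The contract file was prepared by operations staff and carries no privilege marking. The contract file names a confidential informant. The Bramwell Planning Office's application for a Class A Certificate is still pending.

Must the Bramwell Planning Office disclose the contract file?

Exception (a) requires that the record was obtained from another agency under a confidentiality agreement; but the contract file was produced internally, so (a) is unavailable.
Exception (b) fails — the contract file contains only operational data.
All of (c)'s requirements are met (the number of pages in the record is 22, below the 27 limit; aggregate throughput is 7,580 units, less than the 7,790 units limit). Considering the limiting provisions: (g) would limit (c) — the reportable unit count is 91, less than the 98 limit — but (h) sets (g) aside: (h) is triggered — a current Tier 5 Waiver is held. (i) would limit (h) — the baseline figure is 492, less than the 504 limit — but (j) sets (i) aside: (j) operates against (i): a current Tier E Registration is held. (k) is inapplicable (the Annual Exemption Letter is not current), so (j) stands. Exception (c) stands.
Exception (d) requires that the record is subject to attorney-client privilege; but the contract file carries no privilege marking, so (d) is unavailable.

No — exception (c) applies; the Bramwell Planning Office is not required to disclose the contract file.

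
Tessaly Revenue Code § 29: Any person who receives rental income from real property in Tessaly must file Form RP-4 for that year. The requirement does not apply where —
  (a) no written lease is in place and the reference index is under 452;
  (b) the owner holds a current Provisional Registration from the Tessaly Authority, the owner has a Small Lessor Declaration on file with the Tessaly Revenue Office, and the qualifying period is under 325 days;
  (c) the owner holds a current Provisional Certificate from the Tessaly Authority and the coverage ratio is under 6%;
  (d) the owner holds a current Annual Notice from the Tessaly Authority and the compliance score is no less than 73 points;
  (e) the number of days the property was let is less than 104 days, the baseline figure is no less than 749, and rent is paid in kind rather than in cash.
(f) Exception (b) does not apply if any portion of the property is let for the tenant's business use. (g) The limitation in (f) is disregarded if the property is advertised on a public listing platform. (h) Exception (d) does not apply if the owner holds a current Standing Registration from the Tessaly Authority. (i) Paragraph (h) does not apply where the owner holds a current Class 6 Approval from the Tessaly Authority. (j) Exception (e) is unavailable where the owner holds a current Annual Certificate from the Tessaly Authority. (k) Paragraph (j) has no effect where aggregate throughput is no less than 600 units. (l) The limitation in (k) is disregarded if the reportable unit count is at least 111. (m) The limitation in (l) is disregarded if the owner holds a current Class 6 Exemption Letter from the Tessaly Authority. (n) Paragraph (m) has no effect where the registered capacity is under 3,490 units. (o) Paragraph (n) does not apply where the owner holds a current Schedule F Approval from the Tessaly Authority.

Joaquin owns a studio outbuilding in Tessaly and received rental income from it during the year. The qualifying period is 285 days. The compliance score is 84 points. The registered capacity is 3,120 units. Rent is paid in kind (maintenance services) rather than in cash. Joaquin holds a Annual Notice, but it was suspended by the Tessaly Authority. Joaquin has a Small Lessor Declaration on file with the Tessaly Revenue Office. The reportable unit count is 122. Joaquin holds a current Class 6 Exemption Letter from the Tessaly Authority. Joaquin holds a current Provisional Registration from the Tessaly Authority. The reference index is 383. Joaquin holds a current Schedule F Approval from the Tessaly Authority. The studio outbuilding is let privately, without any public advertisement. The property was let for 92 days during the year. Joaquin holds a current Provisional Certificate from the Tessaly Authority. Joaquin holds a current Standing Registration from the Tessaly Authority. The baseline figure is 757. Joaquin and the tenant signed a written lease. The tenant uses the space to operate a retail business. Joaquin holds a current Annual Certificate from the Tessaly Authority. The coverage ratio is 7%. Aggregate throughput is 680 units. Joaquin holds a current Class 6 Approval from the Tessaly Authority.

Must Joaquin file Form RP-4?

Exception (a) requires that no written lease is in place; but a written lease is in place, so (a) is unavailable.
Exception (b)'s conditions are all satisfied: a current Provisional Registration is held; a Small Lessor Declaration is on file; the qualifying period is 285 days, under the 325 days limit. But applying paragraphs (f)–(g): (f) applies — the space is let for business use. (g) is not triggered (the property is let privately without advertisement), so (f) stands. Exception (b) does not apply.
Exception (c) does not apply: the coverage ratio is 7%, not under 6%.
Exception (d) requires that the owner holds a current Annual Notice from the Tessaly Authority; but the Annual Notice is not current, so (d) is unavailable.
Exception (e) is satisfied on its face — the number of days the property was let is 92 days, less than the 104 days limit; the baseline figure is 757, meeting the 749 threshold; rent is paid in kind. Considering the limiting provisions: (j) would limit (e) — a current Annual Certificate is held — but (k) sets (j) aside: (k) operates — aggregate throughput is 680 units, meeting the 600 units threshold. (l) is engaged (the reportable unit count is 122, meeting the 111 threshold), but is displaced by (m): (m) operates against (l): a current Class 6 Exemption Letter is held. (n) is engaged (the registered capacity is 3,120 units, under the 3,490 units limit), but is set aside by (o): (o) operates against (n): a current Schedule F Approval is held. So (e) applies.

No — exception (e) applies; Joaquin is not required to file Form RP-4.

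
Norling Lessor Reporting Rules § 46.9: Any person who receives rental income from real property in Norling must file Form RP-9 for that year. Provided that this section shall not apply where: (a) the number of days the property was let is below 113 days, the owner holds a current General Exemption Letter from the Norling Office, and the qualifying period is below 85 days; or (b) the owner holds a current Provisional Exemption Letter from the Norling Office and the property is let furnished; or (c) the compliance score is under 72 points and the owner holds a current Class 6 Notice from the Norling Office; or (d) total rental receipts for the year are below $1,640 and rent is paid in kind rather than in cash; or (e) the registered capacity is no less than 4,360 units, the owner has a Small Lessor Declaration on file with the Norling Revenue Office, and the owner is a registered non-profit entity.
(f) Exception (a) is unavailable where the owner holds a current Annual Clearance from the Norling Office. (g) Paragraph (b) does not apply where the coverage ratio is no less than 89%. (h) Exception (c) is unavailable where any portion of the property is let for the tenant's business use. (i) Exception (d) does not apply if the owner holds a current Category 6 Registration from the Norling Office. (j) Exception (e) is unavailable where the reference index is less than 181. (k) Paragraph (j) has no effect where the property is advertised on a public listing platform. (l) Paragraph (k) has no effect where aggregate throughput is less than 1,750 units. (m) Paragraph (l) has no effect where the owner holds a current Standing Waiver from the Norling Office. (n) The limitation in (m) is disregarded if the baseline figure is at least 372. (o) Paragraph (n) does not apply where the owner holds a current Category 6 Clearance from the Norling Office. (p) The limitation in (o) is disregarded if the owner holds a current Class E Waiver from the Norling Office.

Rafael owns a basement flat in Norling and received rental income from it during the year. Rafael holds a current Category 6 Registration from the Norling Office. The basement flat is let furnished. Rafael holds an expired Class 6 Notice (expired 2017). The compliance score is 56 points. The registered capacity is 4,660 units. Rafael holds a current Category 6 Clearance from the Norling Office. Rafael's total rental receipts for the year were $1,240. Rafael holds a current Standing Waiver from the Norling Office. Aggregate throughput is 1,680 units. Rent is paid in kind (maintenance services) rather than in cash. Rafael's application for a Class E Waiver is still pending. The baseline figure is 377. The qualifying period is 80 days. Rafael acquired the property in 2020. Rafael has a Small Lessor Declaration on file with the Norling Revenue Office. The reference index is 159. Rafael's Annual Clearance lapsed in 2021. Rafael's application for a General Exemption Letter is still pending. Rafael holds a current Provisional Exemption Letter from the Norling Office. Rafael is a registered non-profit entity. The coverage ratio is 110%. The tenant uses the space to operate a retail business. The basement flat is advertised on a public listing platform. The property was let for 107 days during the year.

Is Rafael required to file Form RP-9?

No — exception (e) applies; Rafael is not required to file Form RP-9.

Exception (a) does not apply: no current General Exemption Letter is held.
Exception (b): a current Provisional Exemption Letter is held; the property is let furnished — every condition holds. However, paragraph (g) must be considered: (g) operates against (b): the coverage ratio is 110%, meeting the 89% threshold. So (b) is unavailable.
Exception (c) fails — there is no Class 6 Notice in force.
All of (d)'s requirements are met (total rental receipts for the year are $1,240, below the $1,640 limit; rent is paid in kind). However, paragraph (i) must be considered: (i) operates against (d): a current Category 6 Registration is held. (d) is therefore removed.
Exception (e)'s conditions are all satisfied: the registered capacity is 4,660 units, meeting the 4,360 units threshold; a Small Lessor Declaration is on file; Rafael is a registered non-profit. As to paragraphs (j)–(p): (j) would limit (e) — the reference index is 159, less than the 181 limit — but (k) sets (j) aside: (k) applies — the property is publicly advertised. (l) applies (aggregate throughput is 1,680 units, less than the 1,750 units limit), but is set aside by (m): (m) operates against (l): a current Standing Waiver is held. (n) applies (the baseline figure is 377, meeting the 372 threshold), but yields to (o): (o) applies — a current Category 6 Clearance is held. (p) is inapplicable (no current Class E Waiver is held), so (o) stands. So (e) applies.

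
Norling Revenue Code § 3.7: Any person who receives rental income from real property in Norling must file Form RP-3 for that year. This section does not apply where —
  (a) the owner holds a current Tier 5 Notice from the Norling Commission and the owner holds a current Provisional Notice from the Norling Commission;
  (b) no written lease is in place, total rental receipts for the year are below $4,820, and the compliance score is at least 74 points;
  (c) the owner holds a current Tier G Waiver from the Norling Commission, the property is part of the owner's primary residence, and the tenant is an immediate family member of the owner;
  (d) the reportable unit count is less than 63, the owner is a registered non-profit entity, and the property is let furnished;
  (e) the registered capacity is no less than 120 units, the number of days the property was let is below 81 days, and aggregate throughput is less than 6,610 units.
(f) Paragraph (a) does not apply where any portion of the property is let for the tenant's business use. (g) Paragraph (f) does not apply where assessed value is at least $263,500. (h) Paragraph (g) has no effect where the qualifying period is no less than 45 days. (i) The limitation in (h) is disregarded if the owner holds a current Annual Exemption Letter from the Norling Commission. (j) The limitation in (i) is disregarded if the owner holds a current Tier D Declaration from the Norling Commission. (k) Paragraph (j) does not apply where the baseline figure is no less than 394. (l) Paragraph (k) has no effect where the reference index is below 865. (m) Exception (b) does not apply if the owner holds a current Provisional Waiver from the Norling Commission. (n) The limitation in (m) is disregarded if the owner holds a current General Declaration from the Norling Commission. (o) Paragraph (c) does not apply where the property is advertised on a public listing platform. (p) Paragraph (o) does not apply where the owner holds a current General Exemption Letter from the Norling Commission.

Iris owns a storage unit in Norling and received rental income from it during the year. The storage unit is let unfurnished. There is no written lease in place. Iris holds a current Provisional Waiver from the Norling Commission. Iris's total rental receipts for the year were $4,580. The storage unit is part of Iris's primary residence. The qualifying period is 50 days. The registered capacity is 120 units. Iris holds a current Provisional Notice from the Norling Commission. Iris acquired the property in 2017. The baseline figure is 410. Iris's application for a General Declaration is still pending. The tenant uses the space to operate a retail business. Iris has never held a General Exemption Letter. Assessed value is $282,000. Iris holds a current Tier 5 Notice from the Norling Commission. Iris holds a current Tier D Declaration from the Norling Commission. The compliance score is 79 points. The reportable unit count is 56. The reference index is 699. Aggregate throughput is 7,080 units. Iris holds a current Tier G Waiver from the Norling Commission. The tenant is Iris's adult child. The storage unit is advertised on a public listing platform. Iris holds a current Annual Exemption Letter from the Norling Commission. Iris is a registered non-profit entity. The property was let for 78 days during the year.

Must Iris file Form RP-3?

All of (a)'s requirements are met (a current Tier 5 Notice is held; a current Provisional Notice is held). But: (f) operates against (a): the space is let for business use. (g) operates (assessed value is $282,000, meeting the $263,500 threshold), but is itself disapplied by (h): (h) operates against (g): the qualifying period is 50 days, meeting the 45 days threshold. (i) operates (a current Annual Exemption Letter is held), but yields to (j): (j) operates against (i): a current Tier D Declaration is held. (k) would limit (j) — the baseline figure is 410, meeting the 394 threshold — but (l) sets (k) aside: (l) is engaged — the reference index is 699, below the 865 limit. (a) is therefore removed.
All of (b)'s requirements are met (there is no written lease; total rental receipts for the year are $4,580, below the $4,820 limit; the compliance score is 79 points, meeting the 74 points threshold). But applying paragraphs (m)–(n): (m) operates against (b): a current Provisional Waiver is held. (n) does not operate here (no current General Declaration is held), so (m) stands. So (b) is unavailable.
Exception (c)'s conditions are all satisfied: a current Tier G Waiver is held; the storage unit is part of the primary residence; the tenant is an immediate family member. Turning to paragraphs (o)–(p): (o) applies — the property is publicly advertised. (p) is not engaged (no current General Exemption Letter is held), so (o) stands. (c) is therefore removed.
Exception (d) requires that the property is let furnished; but the property is let unfurnished, so (d) is unavailable.
Exception (e) does not apply: aggregate throughput is 7,080 units, not less than 6,610 units.
No exception displaces § 3.7.

Yes — Iris must file Form RP-3.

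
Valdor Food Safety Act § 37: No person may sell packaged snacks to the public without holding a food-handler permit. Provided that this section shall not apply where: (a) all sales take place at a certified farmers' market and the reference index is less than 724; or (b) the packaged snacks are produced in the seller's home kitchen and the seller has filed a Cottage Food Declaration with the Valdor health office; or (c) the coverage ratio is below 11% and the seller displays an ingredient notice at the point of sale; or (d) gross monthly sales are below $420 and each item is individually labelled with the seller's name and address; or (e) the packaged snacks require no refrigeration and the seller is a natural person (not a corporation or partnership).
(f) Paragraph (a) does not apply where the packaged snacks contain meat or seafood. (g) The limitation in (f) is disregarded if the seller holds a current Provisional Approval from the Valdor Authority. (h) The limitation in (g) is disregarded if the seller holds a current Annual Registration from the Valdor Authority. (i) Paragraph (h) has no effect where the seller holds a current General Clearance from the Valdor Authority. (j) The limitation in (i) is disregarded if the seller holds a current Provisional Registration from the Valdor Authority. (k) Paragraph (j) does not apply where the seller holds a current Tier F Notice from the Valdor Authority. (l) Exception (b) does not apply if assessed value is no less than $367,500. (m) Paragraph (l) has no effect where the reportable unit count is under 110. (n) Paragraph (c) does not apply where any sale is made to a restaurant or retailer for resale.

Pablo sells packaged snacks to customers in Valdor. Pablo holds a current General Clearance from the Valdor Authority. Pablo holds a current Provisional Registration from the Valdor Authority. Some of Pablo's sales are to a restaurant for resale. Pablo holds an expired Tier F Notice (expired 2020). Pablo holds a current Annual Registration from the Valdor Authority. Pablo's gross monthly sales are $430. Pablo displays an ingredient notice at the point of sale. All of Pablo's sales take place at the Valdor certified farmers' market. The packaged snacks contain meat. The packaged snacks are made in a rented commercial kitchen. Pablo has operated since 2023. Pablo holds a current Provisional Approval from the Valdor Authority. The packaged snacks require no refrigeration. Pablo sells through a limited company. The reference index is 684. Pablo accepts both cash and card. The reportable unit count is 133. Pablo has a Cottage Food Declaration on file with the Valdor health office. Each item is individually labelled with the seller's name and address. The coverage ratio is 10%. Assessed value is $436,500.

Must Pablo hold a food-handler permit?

Yes — Pablo must hold a food-handler permit.

Exception (a): all sales are at a certified farmers' market; the reference index is 684, less than the 724 limit — every condition holds. Turning to paragraphs (f)–(k): (f) operates — the packaged snacks contain meat. (g) is engaged (a current Provisional Approval is held), but is itself disapplied by (h): (h) is engaged — a current Annual Registration is held. (i) is triggered (a current General Clearance is held), but is overridden by (j): (j) is engaged — a current Provisional Registration is held. (k) is inapplicable (there is no Tier F Notice in force), so (j) stands. So (a) is unavailable.
Exception (b) fails — the packaged snacks are made in a commercial kitchen, not a home kitchen.
Exception (c): the coverage ratio is 10%, below the 11% limit; an ingredient notice is displayed — every condition holds. Turning to paragraph (n): (n) operates against (c): some sales are to a restaurant for resale. So (c) is unavailable.
Exception (d) does not apply: gross monthly sales are $430, not below $420.
Exception (e) requires that the seller is a natural person (not a corporation or partnership); but the seller operates through a limited company, so (e) is unavailable.
None of the exceptions is available; § 37 applies in full.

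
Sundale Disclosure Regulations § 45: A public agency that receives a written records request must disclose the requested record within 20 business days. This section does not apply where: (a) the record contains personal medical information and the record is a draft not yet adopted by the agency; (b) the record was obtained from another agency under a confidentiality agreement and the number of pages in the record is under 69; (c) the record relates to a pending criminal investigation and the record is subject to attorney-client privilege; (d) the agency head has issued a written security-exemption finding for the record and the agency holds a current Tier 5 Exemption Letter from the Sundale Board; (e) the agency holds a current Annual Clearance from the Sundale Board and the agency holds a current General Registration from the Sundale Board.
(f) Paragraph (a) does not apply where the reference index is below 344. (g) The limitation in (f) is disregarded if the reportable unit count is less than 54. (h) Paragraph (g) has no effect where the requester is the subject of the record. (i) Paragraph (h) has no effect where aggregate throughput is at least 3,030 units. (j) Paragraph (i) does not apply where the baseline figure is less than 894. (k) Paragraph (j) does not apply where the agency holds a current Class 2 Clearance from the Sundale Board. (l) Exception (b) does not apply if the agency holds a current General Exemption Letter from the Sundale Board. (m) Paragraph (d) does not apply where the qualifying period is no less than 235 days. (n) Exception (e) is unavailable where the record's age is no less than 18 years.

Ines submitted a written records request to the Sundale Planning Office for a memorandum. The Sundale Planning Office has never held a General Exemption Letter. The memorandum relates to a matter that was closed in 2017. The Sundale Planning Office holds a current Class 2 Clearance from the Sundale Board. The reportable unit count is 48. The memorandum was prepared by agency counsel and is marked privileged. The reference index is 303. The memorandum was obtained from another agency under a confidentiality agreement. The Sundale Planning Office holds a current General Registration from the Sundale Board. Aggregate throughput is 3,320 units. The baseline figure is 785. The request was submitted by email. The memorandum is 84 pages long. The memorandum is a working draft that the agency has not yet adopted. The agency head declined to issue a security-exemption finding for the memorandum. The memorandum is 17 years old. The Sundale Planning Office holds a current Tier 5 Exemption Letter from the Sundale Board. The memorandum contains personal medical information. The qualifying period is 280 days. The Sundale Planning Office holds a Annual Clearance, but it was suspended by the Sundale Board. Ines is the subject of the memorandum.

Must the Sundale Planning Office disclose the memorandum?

No — exception (a) applies; the Sundale Planning Office is not required to disclose the memorandum.

Exception (a)'s conditions are all satisfied: the memorandum contains personal medical information; the memorandum is an unadopted draft. Considering the limiting provisions: (f) would limit (a) — the reference index is 303, below the 344 limit — but (g) sets (f) aside: (g) operates against (f): the reportable unit count is 48, less than the 54 limit. (h) would limit (g) — Ines is the subject of the memorandum — but (i) sets (h) aside: (i) operates against (h): aggregate throughput is 3,320 units, meeting the 3,030 units threshold. (j) would limit (i) — the baseline figure is 785, less than the 894 limit — but (k) sets (j) aside: (k) operates against (j): a current Class 2 Clearance is held. Exception (a) stands.
Exception (b) does not apply: the number of pages in the record is 84, not under 69.
Exception (c) does not apply: the memorandum relates to a closed matter.
Exception (d) does not apply: the agency head declined to issue a security-exemption finding.
Exception (e) does not apply: no current Annual Clearance is held.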